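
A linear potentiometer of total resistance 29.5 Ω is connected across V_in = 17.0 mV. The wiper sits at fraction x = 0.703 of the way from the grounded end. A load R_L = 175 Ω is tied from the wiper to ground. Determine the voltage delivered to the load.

The pot divides into 8.762 Ω above the wiper and 20.74 Ω below.
R_L loads the lower segment: effective lower R = 18.54 Ω.
Loaded-divider output: V_out = 17.0 × 0.6791 = 11.54 mV.

V_out ≈ 11.5 mV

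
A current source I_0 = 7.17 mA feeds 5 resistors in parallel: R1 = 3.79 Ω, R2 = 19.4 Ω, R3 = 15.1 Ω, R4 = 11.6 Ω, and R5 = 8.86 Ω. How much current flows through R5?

ΣG = 1/3.79 + 1/19.4 + 1/15.1 + 1/11.6 + 1/8.86 = 0.5807.
Current divider: I(R5) = I_0 · G_k/ΣG = 7.17 × (0.1129/0.5807) = 7.17 × 0.1944 = 1.394 mA.

I ≈ 1.39 mA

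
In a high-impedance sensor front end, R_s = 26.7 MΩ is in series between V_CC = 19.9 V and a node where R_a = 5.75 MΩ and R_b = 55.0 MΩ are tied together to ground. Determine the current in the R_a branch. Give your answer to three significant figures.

I ≈ 0.565 µA

Combine the parallel branches: R_p = (1/5.75 + 1/55.0)⁻¹ = 5.206 MΩ.
V_A by voltage divider: V_A = 19.9 × 5.206/(26.7 + 5.206) = 3.247 V.
Branch current I = V_A/R_a = 3.247/5.75 = 0.5647 µA.
(Check via current divider: I_total = 0.6237 µA; share G_k/ΣG = 0.9053 → same result.)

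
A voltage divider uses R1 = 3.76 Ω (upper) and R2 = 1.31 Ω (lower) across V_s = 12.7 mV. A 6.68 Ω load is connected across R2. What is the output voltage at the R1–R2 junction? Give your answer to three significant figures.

V_out ≈ 2.86 mV

The load sits in parallel with R2, giving an effective lower resistance R2' = R2·R_L/(R2+R_L) = 1.095 Ω.
Now apply the divider: V_out = 12.7 × 0.2256 = 2.865 mV.
(Unloaded it would be 3.28 mV; the load pulls it down.)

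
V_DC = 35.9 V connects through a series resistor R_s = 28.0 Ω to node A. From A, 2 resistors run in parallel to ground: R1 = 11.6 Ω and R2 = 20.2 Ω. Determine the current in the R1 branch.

I ≈ 0.645 A

Parallel bank: R_p = 1/(1/11.6 + 1/20.2) = 7.369 Ω.
V_A by voltage divider: V_A = 35.9 × 7.369/(28.0 + 7.369) = 7.479 V.
I(R1) = V_A / R1 = 7.479/11.6 = 0.6448 A.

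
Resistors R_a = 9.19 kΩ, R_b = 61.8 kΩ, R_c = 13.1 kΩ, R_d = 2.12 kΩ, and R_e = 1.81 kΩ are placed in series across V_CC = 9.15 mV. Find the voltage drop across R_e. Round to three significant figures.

V ≈ 0.188 mV

ΣR = 9.19 + 61.8 + 13.1 + 2.12 + 1.81 = 88.02 kΩ.
V = V_CC · R/ΣR = 9.15 × 0.02056 = 0.1882 mV.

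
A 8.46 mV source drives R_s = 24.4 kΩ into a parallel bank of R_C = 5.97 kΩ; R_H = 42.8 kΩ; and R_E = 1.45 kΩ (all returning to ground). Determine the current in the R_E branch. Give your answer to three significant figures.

I ≈ 0.259 µA

Equivalent of the parallel group: R_p = 1.136 kΩ.
Node voltage V_A = V_DC · R_p/(R_s + R_p) = 8.46 × 0.04447 = 0.3763 mV.
Branch current I = V_A/R_E = 0.3763/1.45 = 0.2595 µA.
(Check via current divider: I_total = 0.3313 µA; share G_k/ΣG = 0.7832 → same result.)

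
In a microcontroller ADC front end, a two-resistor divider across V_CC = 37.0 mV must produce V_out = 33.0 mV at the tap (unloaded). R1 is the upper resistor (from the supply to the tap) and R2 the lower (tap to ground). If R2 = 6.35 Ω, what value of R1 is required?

V_out/V_CC = R2/(R1+R2) = 0.8919.
Rearranging, R1 = R2·(1−k)/k = 6.35 × 0.1212 = 0.7697 Ω.

R1 ≈ 0.770 Ω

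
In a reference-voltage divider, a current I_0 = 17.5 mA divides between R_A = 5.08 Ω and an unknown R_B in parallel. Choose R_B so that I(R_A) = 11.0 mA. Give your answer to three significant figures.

In a two-way split, I_A/I_0 = R_B/(R_A + R_B).
11.0/17.5 = R_B/(R_A + R_B) → R_B = R_A · (0.6286)/(1 − 0.6286) = 5.08 × 1.692 = 8.597 Ω.

R_B ≈ 8.60 Ω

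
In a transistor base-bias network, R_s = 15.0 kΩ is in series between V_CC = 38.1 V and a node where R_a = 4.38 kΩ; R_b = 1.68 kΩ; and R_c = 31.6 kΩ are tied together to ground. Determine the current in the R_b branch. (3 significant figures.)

Combine the parallel branches: R_p = (1/4.38 + 1/1.68 + 1/31.6)⁻¹ = 1.169 kΩ.
V_A by voltage divider: V_A = 38.1 × 1.169/(15.0 + 1.169) = 2.755 V.
I(R_b) = V_A / R_b = 2.755/1.68 = 1.640 mA.
(Check via current divider: I_total = 2.356 mA; share G_k/ΣG = 0.6960 → same result.)

I ≈ 1.64 mA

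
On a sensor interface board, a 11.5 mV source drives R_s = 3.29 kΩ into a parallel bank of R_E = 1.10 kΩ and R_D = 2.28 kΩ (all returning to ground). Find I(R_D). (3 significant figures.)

I ≈ 0.928 µA

Equivalent of the parallel group: R_p = 0.7420 kΩ.
V_A = 11.5 × 0.7420/4.032 = 2.116 mV.
Branch current I = V_A/R_D = 2.116/2.28 = 0.9282 µA.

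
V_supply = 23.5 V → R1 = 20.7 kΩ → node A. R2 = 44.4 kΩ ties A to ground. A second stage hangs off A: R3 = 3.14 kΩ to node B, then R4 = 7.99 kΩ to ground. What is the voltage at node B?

V_B ≈ 5.07 V

Looking into the second stage from A: R3 + R4 = 11.13 kΩ appears in parallel with R2.
Effective lower resistance at A: R2 ‖ 11.13 = 8.899 kΩ.
So V_A = 23.5 × 0.3007 = 7.065 V.
V_B = V_A × 0.7179 = 5.072 V.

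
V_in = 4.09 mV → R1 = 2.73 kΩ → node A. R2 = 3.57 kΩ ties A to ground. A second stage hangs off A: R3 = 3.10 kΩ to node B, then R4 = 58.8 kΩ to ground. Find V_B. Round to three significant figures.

The second stage (R3 + R4 = 61.90 kΩ) loads node A in parallel with R2.
Effective lower resistance at A: R2 ‖ 61.90 = 3.375 kΩ.
First divider: V_A = V_in · 3.375/(2.73 + 3.375) = 2.261 mV.
V_B = V_A × 0.9499 = 2.148 mV.

V_B ≈ 2.15 mV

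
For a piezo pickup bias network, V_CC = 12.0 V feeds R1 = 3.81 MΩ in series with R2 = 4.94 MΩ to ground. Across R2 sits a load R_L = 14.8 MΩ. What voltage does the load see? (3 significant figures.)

V_out ≈ 5.92 V

R2 ‖ R_L = (4.94 × 14.8)/(4.94 + 14.8) = 3.704 MΩ.
Then V_out = V_CC · R2'/(R1 + R2') = 12.0 × 3.704/7.514 = 5.915 V.
(Unloaded it would be 6.77 V; the load pulls it down.)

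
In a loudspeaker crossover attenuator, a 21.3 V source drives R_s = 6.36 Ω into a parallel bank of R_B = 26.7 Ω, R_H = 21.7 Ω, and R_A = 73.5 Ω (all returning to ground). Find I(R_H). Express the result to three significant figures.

Parallel bank: R_p = 1/(1/26.7 + 1/21.7 + 1/73.5) = 10.29 Ω.
V_A = 21.3 × 10.29/16.65 = 13.17 V.
I(R_H) = V_A / R_H = 13.17/21.7 = 0.6067 A.
(Check via current divider: I_total = 1.279 A; share G_k/ΣG = 0.4744 → same result.)

I ≈ 0.607 A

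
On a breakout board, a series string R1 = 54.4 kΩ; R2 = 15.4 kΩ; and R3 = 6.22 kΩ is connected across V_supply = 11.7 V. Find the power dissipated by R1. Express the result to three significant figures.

P ≈ 1.29 mW

ΣR = 76.02 kΩ → I = 11.7/76.02 = 0.1539 mA.
V(R1) = I·R = 8.373 V; P = V·I = 8.373 × 0.1539 = 1.289 mW.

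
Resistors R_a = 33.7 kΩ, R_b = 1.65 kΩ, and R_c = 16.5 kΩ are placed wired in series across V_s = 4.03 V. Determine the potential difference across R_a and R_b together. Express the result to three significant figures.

Series total: ΣR = 33.7 + 1.65 + 16.5 = 51.85 kΩ.
R_{R_a..R_b} = 33.7 + 1.65 = 35.35 kΩ.
Voltage divider: V = V_s · (35.35 / 51.85) = 4.03 × 0.6818 = 2.748 V.

V ≈ 2.75 V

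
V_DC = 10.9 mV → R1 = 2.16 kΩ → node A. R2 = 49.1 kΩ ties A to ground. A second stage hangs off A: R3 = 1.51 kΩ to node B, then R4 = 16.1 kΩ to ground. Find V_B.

V_B ≈ 8.54 mV

Looking into the second stage from A: R3 + R4 = 17.61 kΩ appears in parallel with R2.
R2 ‖ (R3+R4) = 12.96 kΩ.
So V_A = 10.9 × 0.8572 = 9.343 mV.
V_B = V_A × 0.9143 = 8.542 mV.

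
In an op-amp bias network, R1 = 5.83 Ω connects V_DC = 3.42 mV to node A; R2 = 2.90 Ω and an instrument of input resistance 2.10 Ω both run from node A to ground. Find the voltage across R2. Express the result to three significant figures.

V_out ≈ 0.591 mV

First combine the lower leg with the load: R2 ‖ R_L = 1.218 Ω.
Now apply the divider: V_out = 3.42 × 0.1728 = 0.5910 mV.
(Unloaded it would be 1.14 mV; the load pulls it down.)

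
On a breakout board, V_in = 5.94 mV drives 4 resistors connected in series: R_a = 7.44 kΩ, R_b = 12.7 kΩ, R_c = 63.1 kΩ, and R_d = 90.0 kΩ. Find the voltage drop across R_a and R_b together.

Total series resistance ΣR = 7.44 + 12.7 + 63.1 + 90.0 = 173.2 kΩ.
R_{R_a..R_b} = 7.44 + 12.7 = 20.14 kΩ.
V = V_in · R/ΣR = 5.94 × 0.1163 = 0.6906 mV.

V ≈ 0.691 mV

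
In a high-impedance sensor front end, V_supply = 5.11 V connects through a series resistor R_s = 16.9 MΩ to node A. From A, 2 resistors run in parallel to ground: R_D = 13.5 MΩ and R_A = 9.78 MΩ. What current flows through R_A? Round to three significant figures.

I ≈ 0.131 µA

Combine the parallel branches: R_p = (1/13.5 + 1/9.78)⁻¹ = 5.671 MΩ.
V_A by voltage divider: V_A = 5.11 × 5.671/(16.9 + 5.671) = 1.284 V.
Branch current I = V_A/R_A = 1.284/9.78 = 0.1313 µA.
(Check via current divider: I_total = 0.2264 µA; share G_k/ΣG = 0.5799 → same result.)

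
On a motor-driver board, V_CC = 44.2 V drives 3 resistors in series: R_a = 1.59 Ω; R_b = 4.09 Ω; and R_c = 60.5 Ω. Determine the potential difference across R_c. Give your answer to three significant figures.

V ≈ 40.4 V

Total series resistance ΣR = 1.59 + 4.09 + 60.5 = 66.18 Ω.
Voltage divider: V = V_CC · (60.50 / 66.18) = 44.2 × 0.9142 = 40.41 V.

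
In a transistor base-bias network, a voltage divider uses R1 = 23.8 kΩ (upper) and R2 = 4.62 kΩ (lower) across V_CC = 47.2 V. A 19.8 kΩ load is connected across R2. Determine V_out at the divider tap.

V_out ≈ 6.42 V

First combine the lower leg with the load: R2 ‖ R_L = 3.746 kΩ.
Now apply the divider: V_out = 47.2 × 0.1360 = 6.419 V.
(Unloaded it would be 7.67 V; the load pulls it down.)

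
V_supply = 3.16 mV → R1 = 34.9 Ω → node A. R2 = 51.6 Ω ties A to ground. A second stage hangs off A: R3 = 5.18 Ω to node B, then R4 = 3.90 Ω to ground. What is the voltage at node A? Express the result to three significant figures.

V_A ≈ 0.572 mV

The second stage (R3 + R4 = 9.080 Ω) loads node A in parallel with R2.
Effective lower resistance at A: R2 ‖ 9.080 = 7.721 Ω.
First divider: V_A = V_supply · 7.721/(34.9 + 7.721) = 0.5725 mV.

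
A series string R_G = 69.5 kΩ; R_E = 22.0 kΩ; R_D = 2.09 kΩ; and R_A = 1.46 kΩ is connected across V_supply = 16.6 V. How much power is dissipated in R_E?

ΣR = 95.05 kΩ → I = 16.6/95.05 = 0.1746 mA.
V(R_E) = I·R = 3.842 V; P = V·I = 3.842 × 0.1746 = 0.6710 mW.

P ≈ 0.671 mW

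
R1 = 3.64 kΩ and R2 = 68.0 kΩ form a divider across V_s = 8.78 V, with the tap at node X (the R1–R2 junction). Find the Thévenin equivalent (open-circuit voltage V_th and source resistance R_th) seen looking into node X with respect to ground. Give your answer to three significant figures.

With X open, the divider is unloaded: V_th = 8.78 × 68.0/71.64 = 8.334 V.
Looking into X with the source shorted: R_th = R1·R2/(R1+R2) = 3.640 × 68.0/71.64 = 3.455 kΩ.

V_th ≈ 8.33 V, R_th ≈ 3.46 kΩ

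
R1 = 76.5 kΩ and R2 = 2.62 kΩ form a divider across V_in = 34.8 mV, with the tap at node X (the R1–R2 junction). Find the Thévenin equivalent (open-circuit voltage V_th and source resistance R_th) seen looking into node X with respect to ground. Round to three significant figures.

V_th is the unloaded tap voltage: V_in · R2/(R1+R2) = 34.8 × 0.03311 = 1.152 mV.
Looking into X with the source shorted: R_th = R1·R2/(R1+R2) = 76.50 × 2.62/79.12 = 2.533 kΩ.

V_th ≈ 1.15 mV, R_th ≈ 2.53 kΩ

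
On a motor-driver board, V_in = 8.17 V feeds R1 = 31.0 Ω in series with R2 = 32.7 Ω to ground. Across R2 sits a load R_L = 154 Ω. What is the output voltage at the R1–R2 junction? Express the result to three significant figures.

V_out ≈ 3.80 V

First combine the lower leg with the load: R2 ‖ R_L = 26.97 Ω.
Then V_out = V_in · R2'/(R1 + R2') = 8.17 × 26.97/57.97 = 3.801 V.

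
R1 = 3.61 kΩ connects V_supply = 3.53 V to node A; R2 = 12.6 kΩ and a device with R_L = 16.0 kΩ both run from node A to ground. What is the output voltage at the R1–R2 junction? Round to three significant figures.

V_out ≈ 2.33 V

First combine the lower leg with the load: R2 ‖ R_L = 7.049 kΩ.
Voltage divider with the loaded lower leg: V_out = 3.53 × 7.049/(3.61 + 7.049) = 3.53 × 0.6613 = 2.334 V.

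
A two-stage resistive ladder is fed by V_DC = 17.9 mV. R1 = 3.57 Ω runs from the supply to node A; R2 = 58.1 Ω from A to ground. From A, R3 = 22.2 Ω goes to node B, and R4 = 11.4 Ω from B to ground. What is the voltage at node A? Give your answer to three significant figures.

The second stage (R3 + R4 = 33.60 Ω) loads node A in parallel with R2.
Effective lower resistance at A: R2 ‖ 33.60 = 21.29 Ω.
So V_A = 17.9 × 0.8564 = 15.33 mV.

V_A ≈ 15.3 mV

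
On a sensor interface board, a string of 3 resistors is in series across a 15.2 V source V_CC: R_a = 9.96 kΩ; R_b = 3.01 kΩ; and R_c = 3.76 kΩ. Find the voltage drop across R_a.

Total series resistance ΣR = 9.96 + 3.01 + 3.76 = 16.73 kΩ.
V = V_CC · R/ΣR = 15.2 × 0.5953 = 9.049 V.

V ≈ 9.05 V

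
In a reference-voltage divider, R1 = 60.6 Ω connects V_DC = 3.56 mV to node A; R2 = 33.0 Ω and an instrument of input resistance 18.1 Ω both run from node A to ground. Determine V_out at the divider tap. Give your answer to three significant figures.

R2 ‖ R_L = (33.0 × 18.1)/(33.0 + 18.1) = 11.69 Ω.
Voltage divider with the loaded lower leg: V_out = 3.56 × 11.69/(60.6 + 11.69) = 3.56 × 0.1617 = 0.5756 mV.
(Unloaded it would be 1.26 mV; the load pulls it down.)

V_out ≈ 0.576 mV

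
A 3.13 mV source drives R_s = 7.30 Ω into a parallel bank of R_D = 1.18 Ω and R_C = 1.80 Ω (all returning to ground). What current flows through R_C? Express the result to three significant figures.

I ≈ 0.155 mA

Combine the parallel branches: R_p = (1/1.18 + 1/1.80)⁻¹ = 0.7128 Ω.
V_A by voltage divider: V_A = 3.13 × 0.7128/(7.30 + 0.7128) = 0.2784 mV.
I(R_C) = V_A / R_C = 0.2784/1.80 = 0.1547 mA.
(Equivalently: I_total = 0.3906 mA, then current-divider fraction G_k/ΣG = 0.3960.)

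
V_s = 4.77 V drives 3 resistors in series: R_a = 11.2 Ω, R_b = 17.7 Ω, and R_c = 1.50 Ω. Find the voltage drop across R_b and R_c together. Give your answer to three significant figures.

V ≈ 3.01 V

Total series resistance ΣR = 11.2 + 17.7 + 1.50 = 30.40 Ω.
R_{R_b..R_c} = 17.7 + 1.50 = 19.20 Ω.
Voltage divider: V = V_s · (19.20 / 30.40) = 4.77 × 0.6316 = 3.013 V.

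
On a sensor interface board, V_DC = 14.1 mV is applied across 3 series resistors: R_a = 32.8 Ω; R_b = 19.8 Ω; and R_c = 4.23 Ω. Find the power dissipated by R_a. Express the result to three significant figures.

Series current I = V_DC/ΣR = 14.1/56.83 = 0.2481 mA.
P = I²R = 0.06156 × 32.8 = 2.019 µW.

P ≈ 2.02 µW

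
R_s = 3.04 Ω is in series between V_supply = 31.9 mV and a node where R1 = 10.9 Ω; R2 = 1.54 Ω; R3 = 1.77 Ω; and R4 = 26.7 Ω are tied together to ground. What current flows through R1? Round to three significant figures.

Combine the parallel branches: R_p = (1/10.9 + 1/1.54 + 1/1.77 + 1/26.7)⁻¹ = 0.7443 Ω.
V_A = 31.9 × 0.7443/3.784 = 6.274 mV.
Branch current I = V_A/R1 = 6.274/10.9 = 0.5756 mA.

I ≈ 0.576 mA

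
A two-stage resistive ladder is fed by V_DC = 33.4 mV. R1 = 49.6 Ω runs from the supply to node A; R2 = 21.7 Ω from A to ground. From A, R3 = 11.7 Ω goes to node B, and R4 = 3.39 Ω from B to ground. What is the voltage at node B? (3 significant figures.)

V_B ≈ 1.14 mV

Looking into the second stage from A: R3 + R4 = 15.09 Ω appears in parallel with R2.
R2 ‖ (R3+R4) = 8.901 Ω.
First divider: V_A = V_DC · 8.901/(49.6 + 8.901) = 5.082 mV.
V_B = V_A × 0.2247 = 1.142 mV.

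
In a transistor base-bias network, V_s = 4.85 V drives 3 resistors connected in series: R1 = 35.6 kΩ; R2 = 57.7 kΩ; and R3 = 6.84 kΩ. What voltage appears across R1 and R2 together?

V ≈ 4.52 V

Total series resistance ΣR = 35.6 + 57.7 + 6.84 = 100.1 kΩ.
R_{R1..R2} = 35.6 + 57.7 = 93.30 kΩ.
V = V_s · R/ΣR = 4.85 × 0.9317 = 4.519 V.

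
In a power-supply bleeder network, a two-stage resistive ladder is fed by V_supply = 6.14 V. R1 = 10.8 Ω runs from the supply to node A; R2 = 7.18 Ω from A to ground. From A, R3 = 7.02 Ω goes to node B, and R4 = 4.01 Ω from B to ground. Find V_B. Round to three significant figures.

V_B ≈ 0.641 V

The second stage (R3 + R4 = 11.03 Ω) loads node A in parallel with R2.
Effective lower resistance at A: R2 ‖ 11.03 = 4.349 Ω.
So V_A = 6.14 × 0.2871 = 1.763 V.
Stage 2 is unloaded, so V_B = V_A · R4/(R3+R4) = 1.763 × 4.01/11.03 = 0.6408 V.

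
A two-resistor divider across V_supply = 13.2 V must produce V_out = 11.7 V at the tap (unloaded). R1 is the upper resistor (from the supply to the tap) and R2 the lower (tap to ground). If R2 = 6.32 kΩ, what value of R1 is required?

R1 ≈ 0.810 kΩ

V_out/V_supply = R2/(R1+R2) = 0.8864.
R1 = R2·(1/k − 1) = 6.32 × 0.1282 = 0.8103 kΩ.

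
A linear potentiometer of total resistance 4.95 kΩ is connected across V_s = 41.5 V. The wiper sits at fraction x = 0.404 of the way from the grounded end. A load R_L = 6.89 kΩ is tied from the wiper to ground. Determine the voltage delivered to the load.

V_out ≈ 14.3 V

Split the track: R_lower = x·R_p = 2.000 kΩ, R_upper = (1−x)·R_p = 2.950 kΩ.
Lower segment in parallel with the load: 2.000 ‖ 6.89 = 1.550 kΩ.
Then V_out = V_s · 1.550/(2.950 + 1.550) = 14.29 V.
(Unloaded: V_out = x·V_s = 16.8 V.)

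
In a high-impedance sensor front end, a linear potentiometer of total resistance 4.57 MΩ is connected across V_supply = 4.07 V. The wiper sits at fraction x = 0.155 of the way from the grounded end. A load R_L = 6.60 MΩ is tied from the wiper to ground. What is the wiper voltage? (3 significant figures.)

Split the track: R_lower = x·R_p = 0.7084 MΩ, R_upper = (1−x)·R_p = 3.862 MΩ.
(x·R_p) ‖ R_L = 0.6397 MΩ.
Then V_out = V_supply · 0.6397/(3.862 + 0.6397) = 0.5784 V.

V_out ≈ 0.578 V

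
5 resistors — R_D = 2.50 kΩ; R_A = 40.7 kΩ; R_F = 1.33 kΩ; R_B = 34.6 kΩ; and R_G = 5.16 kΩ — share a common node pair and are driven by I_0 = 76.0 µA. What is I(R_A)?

I ≈ 1.33 µA

Total conductance ΣG = 1/2.50 + 1/40.7 + 1/1.33 + 1/34.6 + 1/5.16 = 1.399 (units of 1/kΩ).
Current divider: I(R_A) = I_0 · G_k/ΣG = 76.0 × (0.02457/1.399) = 76.0 × 0.01756 = 1.335 µA.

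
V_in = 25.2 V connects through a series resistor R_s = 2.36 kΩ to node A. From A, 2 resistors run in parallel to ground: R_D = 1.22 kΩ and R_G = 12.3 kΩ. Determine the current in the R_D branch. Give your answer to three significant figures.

Parallel bank: R_p = 1/(1/1.22 + 1/12.3) = 1.110 kΩ.
Node voltage V_A = V_in · R_p/(R_s + R_p) = 25.2 × 0.3199 = 8.061 V.
I(R_D) = V_A / R_D = 8.061/1.22 = 6.607 mA.

I ≈ 6.61 mA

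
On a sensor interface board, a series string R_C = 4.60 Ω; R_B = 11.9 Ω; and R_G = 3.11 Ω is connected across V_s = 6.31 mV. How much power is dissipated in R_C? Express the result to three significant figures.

P ≈ 0.476 µW

The common current is I = 6.31/19.61 = 0.3218 mA.
P = I²R = 0.1035 × 4.60 = 0.4763 µW.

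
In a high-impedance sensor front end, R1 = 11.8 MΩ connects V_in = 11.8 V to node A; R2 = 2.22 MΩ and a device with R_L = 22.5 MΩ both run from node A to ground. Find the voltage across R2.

V_out ≈ 1.73 V

R2 ‖ R_L = (2.22 × 22.5)/(2.22 + 22.5) = 2.021 MΩ.
Now apply the divider: V_out = 11.8 × 0.1462 = 1.725 V.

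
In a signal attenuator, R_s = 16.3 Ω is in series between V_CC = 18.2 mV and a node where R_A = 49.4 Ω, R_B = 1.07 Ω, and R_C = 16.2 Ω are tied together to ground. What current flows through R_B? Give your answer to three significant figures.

Equivalent of the parallel group: R_p = 0.9837 Ω.
V_A by voltage divider: V_A = 18.2 × 0.9837/(16.3 + 0.9837) = 1.036 mV.
Branch current I = V_A/R_B = 1.036/1.07 = 0.9681 mA.

I ≈ 0.968 mA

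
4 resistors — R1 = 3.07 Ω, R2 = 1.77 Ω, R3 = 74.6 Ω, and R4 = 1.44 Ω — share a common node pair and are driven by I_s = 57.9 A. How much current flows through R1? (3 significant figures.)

I ≈ 11.8 A

ΣG = 1/3.07 + 1/1.77 + 1/74.6 + 1/1.44 = 1.599.
R1 takes the fraction G_k/ΣG = 0.3257/1.599 = 0.2038, so I = 57.9 × 0.2038 = 11.80 A.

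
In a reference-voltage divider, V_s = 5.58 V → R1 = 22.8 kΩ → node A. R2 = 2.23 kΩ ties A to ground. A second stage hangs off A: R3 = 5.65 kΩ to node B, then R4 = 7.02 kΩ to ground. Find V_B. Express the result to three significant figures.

V_B ≈ 0.237 V

Node A sees R2 in parallel with the series input of stage 2, R3 + R4 = 12.67 kΩ.
R2 ‖ (R3+R4) = 1.896 kΩ.
First divider: V_A = V_s · 1.896/(22.8 + 1.896) = 0.4284 V.
Then the unloaded second divider: V_B = V_A × R4/(R3+R4) = 0.4284 × 0.5541 = 0.2374 V.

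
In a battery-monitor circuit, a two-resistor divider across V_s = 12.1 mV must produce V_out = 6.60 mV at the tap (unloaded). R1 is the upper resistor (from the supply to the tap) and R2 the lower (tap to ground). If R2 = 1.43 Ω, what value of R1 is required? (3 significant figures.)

The divider ratio is R2/(R1+R2) = 6.60/12.1 = 0.5455.
So R1 = R2 · (V_s/V_out − 1) = 1.43 × (12.1/6.60 − 1) = 1.43 × 0.8333 = 1.192 Ω.

R1 ≈ 1.19 Ω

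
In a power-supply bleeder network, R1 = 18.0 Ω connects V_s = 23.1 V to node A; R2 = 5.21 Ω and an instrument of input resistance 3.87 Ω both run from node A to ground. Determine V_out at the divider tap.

V_out ≈ 2.54 V

The load sits in parallel with R2, giving an effective lower resistance R2' = R2·R_L/(R2+R_L) = 2.221 Ω.
Now apply the divider: V_out = 23.1 × 0.1098 = 2.537 V.
(Unloaded it would be 5.19 V; the load pulls it down.)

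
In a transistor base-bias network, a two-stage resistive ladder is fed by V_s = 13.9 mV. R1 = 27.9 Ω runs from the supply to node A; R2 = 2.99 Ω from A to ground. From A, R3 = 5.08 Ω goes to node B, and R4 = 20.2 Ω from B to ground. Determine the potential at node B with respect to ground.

Node A sees R2 in parallel with the series input of stage 2, R3 + R4 = 25.28 Ω.
Effective lower resistance at A: R2 ‖ 25.28 = 2.674 Ω.
So V_A = 13.9 × 0.08745 = 1.216 mV.
Then the unloaded second divider: V_B = V_A × R4/(R3+R4) = 1.216 × 0.7991 = 0.9713 mV.

V_B ≈ 0.971 mV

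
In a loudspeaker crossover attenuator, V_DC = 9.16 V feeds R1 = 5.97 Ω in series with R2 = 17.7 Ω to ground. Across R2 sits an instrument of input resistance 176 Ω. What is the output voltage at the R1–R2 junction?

First combine the lower leg with the load: R2 ‖ R_L = 16.08 Ω.
Voltage divider with the loaded lower leg: V_out = 9.16 × 16.08/(5.97 + 16.08) = 9.16 × 0.7293 = 6.680 V.
(Unloaded it would be 6.85 V; the load pulls it down.)

V_out ≈ 6.68 V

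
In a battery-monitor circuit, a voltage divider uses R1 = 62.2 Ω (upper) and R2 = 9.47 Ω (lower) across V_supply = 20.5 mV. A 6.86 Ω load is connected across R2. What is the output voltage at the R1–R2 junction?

V_out ≈ 1.23 mV

The load sits in parallel with R2, giving an effective lower resistance R2' = R2·R_L/(R2+R_L) = 3.978 Ω.
Then V_out = V_supply · R2'/(R1 + R2') = 20.5 × 3.978/66.18 = 1.232 mV.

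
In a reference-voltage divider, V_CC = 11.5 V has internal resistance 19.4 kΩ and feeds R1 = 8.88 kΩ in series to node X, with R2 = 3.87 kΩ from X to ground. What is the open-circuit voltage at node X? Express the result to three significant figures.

V_th ≈ 1.38 V

R1' = 19.4 + 8.88 = 28.28 kΩ (source resistance + R1).
V_th is the unloaded tap voltage: V_CC · R2/(R1'+R2) = 11.5 × 0.1204 = 1.384 V.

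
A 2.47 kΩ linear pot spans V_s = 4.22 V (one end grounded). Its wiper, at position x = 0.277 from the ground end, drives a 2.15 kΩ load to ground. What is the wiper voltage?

Split the track: R_lower = x·R_p = 0.6842 kΩ, R_upper = (1−x)·R_p = 1.786 kΩ.
R_L loads the lower segment: effective lower R = 0.5190 kΩ.
Loaded-divider output: V_out = 4.22 × 0.2252 = 0.9503 V.

V_out ≈ 0.950 V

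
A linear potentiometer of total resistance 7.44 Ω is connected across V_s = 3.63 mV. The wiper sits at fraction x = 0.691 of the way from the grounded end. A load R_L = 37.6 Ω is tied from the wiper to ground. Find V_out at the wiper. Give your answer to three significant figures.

The pot divides into 2.299 Ω above the wiper and 5.141 Ω below.
R_L loads the lower segment: effective lower R = 4.523 Ω.
Loaded-divider output: V_out = 3.63 × 0.6630 = 2.407 mV.

V_out ≈ 2.41 mV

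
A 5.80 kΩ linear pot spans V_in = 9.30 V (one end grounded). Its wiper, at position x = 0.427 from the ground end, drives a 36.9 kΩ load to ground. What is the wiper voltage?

Split the track: R_lower = x·R_p = 2.477 kΩ, R_upper = (1−x)·R_p = 3.323 kΩ.
(x·R_p) ‖ R_L = 2.321 kΩ.
Then V_out = V_in · 2.321/(3.323 + 2.321) = 3.824 V.

V_out ≈ 3.82 V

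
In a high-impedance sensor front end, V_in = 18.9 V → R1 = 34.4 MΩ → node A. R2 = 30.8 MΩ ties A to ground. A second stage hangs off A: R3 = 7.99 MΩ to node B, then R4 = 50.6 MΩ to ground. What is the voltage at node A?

The second stage (R3 + R4 = 58.59 MΩ) loads node A in parallel with R2.
Effective lower resistance at A: R2 ‖ 58.59 = 20.19 MΩ.
V_A = 18.9 × 20.19/(34.4 + 20.19) = 6.990 V.

V_A ≈ 6.99 V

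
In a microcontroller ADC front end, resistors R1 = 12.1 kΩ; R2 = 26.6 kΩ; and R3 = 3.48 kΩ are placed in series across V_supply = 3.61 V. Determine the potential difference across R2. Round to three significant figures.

V ≈ 2.28 V

Series total: ΣR = 12.1 + 26.6 + 3.48 = 42.18 kΩ.
V = V_supply · R/ΣR = 3.61 × 0.6306 = 2.277 V.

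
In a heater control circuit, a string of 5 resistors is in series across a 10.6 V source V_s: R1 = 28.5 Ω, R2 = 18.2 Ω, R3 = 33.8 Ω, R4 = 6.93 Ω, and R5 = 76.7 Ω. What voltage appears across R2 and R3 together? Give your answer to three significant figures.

V ≈ 3.36 V

ΣR = 28.5 + 18.2 + 33.8 + 6.93 + 76.7 = 164.1 Ω.
R_{R2..R3} = 18.2 + 33.8 = 52.00 Ω.
V = V_s · R/ΣR = 10.6 × 0.3168 = 3.358 V.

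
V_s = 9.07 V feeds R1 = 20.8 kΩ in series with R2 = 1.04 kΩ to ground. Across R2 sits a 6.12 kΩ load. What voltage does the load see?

R2 ‖ R_L = (1.04 × 6.12)/(1.04 + 6.12) = 0.8889 kΩ.
Then V_out = V_s · R2'/(R1 + R2') = 9.07 × 0.8889/21.69 = 0.3717 V.

V_out ≈ 0.372 V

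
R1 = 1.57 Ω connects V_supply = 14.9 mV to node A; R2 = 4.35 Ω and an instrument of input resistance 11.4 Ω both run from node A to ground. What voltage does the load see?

R2 ‖ R_L = (4.35 × 11.4)/(4.35 + 11.4) = 3.149 Ω.
Voltage divider with the loaded lower leg: V_out = 14.9 × 3.149/(1.57 + 3.149) = 14.9 × 0.6673 = 9.942 mV.

V_out ≈ 9.94 mV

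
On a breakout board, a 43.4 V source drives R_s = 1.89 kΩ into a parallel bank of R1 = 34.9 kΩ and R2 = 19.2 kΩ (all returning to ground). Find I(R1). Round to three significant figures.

I ≈ 1.08 mA

Parallel bank: R_p = 1/(1/34.9 + 1/19.2) = 12.39 kΩ.
V_A = 43.4 × 12.39/14.28 = 37.65 V.
Branch current I = V_A/R1 = 37.65/34.9 = 1.079 mA.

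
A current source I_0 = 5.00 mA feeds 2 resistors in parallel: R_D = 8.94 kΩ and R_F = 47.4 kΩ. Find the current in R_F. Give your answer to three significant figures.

I ≈ 0.793 mA

For two parallel branches, I_k = I_0 · (other R)/(sum of R).
I(R_F) = 5.00 × 8.94/(8.94 + 47.4) = 5.00 × 0.1587 = 0.7934 mA.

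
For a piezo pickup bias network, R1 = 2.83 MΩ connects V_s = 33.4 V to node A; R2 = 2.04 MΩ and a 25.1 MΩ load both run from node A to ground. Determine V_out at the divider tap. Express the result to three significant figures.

First combine the lower leg with the load: R2 ‖ R_L = 1.887 MΩ.
Voltage divider with the loaded lower leg: V_out = 33.4 × 1.887/(2.83 + 1.887) = 33.4 × 0.4000 = 13.36 V.
(Unloaded it would be 14.0 V; the load pulls it down.)

V_out ≈ 13.4 V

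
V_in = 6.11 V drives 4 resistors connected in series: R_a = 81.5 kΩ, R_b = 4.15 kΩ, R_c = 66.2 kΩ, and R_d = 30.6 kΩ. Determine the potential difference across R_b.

V ≈ 0.139 V

Total series resistance ΣR = 81.5 + 4.15 + 66.2 + 30.6 = 182.5 kΩ.
Voltage divider: V = V_in · (4.150 / 182.5) = 6.11 × 0.02275 = 0.1390 V.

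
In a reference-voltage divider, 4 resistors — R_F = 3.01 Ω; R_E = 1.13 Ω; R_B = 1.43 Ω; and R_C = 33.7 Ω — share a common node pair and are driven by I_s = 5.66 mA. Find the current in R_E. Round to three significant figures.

I ≈ 2.57 mA

Total conductance ΣG = 1/3.01 + 1/1.13 + 1/1.43 + 1/33.7 = 1.946 (units of 1/Ω).
By the current-divider rule, I = I_s · G_k/ΣG = 5.66 × 0.4547 = 2.574 mA.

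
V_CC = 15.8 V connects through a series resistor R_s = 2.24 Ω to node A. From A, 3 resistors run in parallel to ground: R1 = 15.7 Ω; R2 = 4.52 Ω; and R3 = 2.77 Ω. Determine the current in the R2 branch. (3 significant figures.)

I ≈ 1.43 A

Parallel bank: R_p = 1/(1/15.7 + 1/4.52 + 1/2.77) = 1.548 Ω.
V_A by voltage divider: V_A = 15.8 × 1.548/(2.24 + 1.548) = 6.457 V.
I(R2) = V_A / R2 = 6.457/4.52 = 1.429 A.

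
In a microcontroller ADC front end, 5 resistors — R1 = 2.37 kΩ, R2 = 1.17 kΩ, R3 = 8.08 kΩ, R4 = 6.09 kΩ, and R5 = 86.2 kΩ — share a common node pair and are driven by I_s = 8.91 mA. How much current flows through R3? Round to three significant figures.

I ≈ 0.700 mA

Total conductance ΣG = 1/2.37 + 1/1.17 + 1/8.08 + 1/6.09 + 1/86.2 = 1.576 (units of 1/kΩ).
R3 takes the fraction G_k/ΣG = 0.1238/1.576 = 0.07852, so I = 8.91 × 0.07852 = 0.6996 mA.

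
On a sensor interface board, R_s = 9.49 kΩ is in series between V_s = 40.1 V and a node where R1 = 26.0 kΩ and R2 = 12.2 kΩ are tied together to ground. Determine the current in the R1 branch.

Parallel bank: R_p = 1/(1/26.0 + 1/12.2) = 8.304 kΩ.
V_A by voltage divider: V_A = 40.1 × 8.304/(9.49 + 8.304) = 18.71 V.
I(R1) = V_A / R1 = 18.71/26.0 = 0.7197 mA.

I ≈ 0.720 mA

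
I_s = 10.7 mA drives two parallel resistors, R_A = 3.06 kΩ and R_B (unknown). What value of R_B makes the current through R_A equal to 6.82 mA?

Two-branch current divider: I_A = I_s · R_B/(R_A + R_B).
6.82/10.7 = R_B/(R_A + R_B) → R_B = R_A · (0.6374)/(1 − 0.6374) = 3.06 × 1.758 = 5.379 kΩ.

R_B ≈ 5.38 kΩ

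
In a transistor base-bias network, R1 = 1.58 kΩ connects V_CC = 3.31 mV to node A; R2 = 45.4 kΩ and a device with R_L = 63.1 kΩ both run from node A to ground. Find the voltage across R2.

V_out ≈ 3.12 mV

R2 ‖ R_L = (45.4 × 63.1)/(45.4 + 63.1) = 26.40 kΩ.
Then V_out = V_CC · R2'/(R1 + R2') = 3.31 × 26.40/27.98 = 3.123 mV.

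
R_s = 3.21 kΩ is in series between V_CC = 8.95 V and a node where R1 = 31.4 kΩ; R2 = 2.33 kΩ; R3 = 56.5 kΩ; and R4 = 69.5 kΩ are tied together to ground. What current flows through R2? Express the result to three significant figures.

Parallel bank: R_p = 1/(1/31.4 + 1/2.33 + 1/56.5 + 1/69.5) = 2.028 kΩ.
Node voltage V_A = V_CC · R_p/(R_s + R_p) = 8.95 × 0.3872 = 3.465 V.
I(R2) = V_A / R2 = 3.465/2.33 = 1.487 mA.

I ≈ 1.49 mA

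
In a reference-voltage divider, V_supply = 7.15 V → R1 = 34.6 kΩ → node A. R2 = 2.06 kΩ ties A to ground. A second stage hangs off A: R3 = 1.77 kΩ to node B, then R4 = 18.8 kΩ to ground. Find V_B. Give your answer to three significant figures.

V_B ≈ 0.335 V

Node A sees R2 in parallel with the series input of stage 2, R3 + R4 = 20.57 kΩ.
R2 ‖ (R3+R4) = 1.872 kΩ.
So V_A = 7.15 × 0.05134 = 0.3671 V.
V_B = V_A × 0.9140 = 0.3355 V.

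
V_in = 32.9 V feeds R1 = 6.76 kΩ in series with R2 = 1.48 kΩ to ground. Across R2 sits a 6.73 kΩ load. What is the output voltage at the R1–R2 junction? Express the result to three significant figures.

R2 ‖ R_L = (1.48 × 6.73)/(1.48 + 6.73) = 1.213 kΩ.
Now apply the divider: V_out = 32.9 × 0.1522 = 5.006 V.

V_out ≈ 5.01 V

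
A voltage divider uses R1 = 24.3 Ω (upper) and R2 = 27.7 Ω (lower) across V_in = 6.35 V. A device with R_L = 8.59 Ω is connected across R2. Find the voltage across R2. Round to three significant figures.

V_out ≈ 1.35 V

The load sits in parallel with R2, giving an effective lower resistance R2' = R2·R_L/(R2+R_L) = 6.557 Ω.
Voltage divider with the loaded lower leg: V_out = 6.35 × 6.557/(24.3 + 6.557) = 6.35 × 0.2125 = 1.349 V.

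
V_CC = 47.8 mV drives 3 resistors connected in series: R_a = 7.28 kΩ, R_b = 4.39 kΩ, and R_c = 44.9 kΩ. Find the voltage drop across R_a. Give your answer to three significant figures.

Series total: ΣR = 7.28 + 4.39 + 44.9 = 56.57 kΩ.
Voltage divider: V = V_CC · (7.280 / 56.57) = 47.8 × 0.1287 = 6.151 mV.

V ≈ 6.15 mV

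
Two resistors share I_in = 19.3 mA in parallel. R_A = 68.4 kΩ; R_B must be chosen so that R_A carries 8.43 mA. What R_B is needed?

In a two-way split, I_A/I_in = R_B/(R_A + R_B).
With f = 0.4368, R_B = R_A · f/(1−f) = 68.4 × 0.7755 = 53.05 kΩ.

R_B ≈ 53.0 kΩ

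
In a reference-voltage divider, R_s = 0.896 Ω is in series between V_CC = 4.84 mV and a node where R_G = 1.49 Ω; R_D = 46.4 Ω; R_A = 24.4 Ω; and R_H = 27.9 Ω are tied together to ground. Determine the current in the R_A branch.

I ≈ 0.117 mA

Parallel bank: R_p = 1/(1/1.49 + 1/46.4 + 1/24.4 + 1/27.9) = 1.300 Ω.
V_A = 4.84 × 1.300/2.196 = 2.865 mV.
Branch current I = V_A/R_A = 2.865/24.4 = 0.1174 mA.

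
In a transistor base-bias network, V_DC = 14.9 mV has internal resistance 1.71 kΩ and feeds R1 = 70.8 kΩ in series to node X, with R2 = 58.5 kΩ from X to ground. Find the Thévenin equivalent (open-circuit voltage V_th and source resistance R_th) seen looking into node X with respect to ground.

V_th ≈ 6.65 mV, R_th ≈ 32.4 kΩ

R1' = 1.71 + 70.8 = 72.51 kΩ (source resistance + R1).
Open-circuit (no load on X): V_th = V_DC · R2/(R1' + R2) = 14.9 × 58.5/(72.51 + 58.5) = 6.653 mV.
With V_DC suppressed (replaced by a short), R_th = R1' ‖ R2 = (72.51 × 58.5)/(72.51 + 58.5) = 32.38 kΩ.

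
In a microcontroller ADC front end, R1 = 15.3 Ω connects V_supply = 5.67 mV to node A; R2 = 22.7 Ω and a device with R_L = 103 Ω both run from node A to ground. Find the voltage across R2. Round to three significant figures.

First combine the lower leg with the load: R2 ‖ R_L = 18.60 Ω.
Then V_out = V_supply · R2'/(R1 + R2') = 5.67 × 18.60/33.90 = 3.111 mV.
(Unloaded it would be 3.39 mV; the load pulls it down.)

V_out ≈ 3.11 mV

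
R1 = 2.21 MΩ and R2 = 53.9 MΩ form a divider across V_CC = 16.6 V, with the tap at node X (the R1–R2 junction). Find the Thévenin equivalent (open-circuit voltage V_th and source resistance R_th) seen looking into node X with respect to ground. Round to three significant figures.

Open-circuit (no load on X): V_th = V_CC · R2/(R1 + R2) = 16.6 × 53.9/(2.210 + 53.9) = 15.95 V.
Looking into X with the source shorted: R_th = R1·R2/(R1+R2) = 2.210 × 53.9/56.11 = 2.123 MΩ.

V_th ≈ 15.9 V, R_th ≈ 2.12 MΩ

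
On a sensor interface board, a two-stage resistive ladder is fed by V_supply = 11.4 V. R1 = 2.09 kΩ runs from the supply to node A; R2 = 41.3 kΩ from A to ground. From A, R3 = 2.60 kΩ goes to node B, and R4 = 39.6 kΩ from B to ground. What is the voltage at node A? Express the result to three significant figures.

V_A ≈ 10.4 V

Node A sees R2 in parallel with the series input of stage 2, R3 + R4 = 42.20 kΩ.
R2 ‖ (R3+R4) = 20.87 kΩ.
V_A = 11.4 × 20.87/(2.09 + 20.87) = 10.36 V.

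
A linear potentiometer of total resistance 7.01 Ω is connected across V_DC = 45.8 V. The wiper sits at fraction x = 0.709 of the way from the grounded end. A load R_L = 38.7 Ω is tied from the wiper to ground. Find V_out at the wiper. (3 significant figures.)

Split the track: R_lower = x·R_p = 4.970 Ω, R_upper = (1−x)·R_p = 2.040 Ω.
(x·R_p) ‖ R_L = 4.404 Ω.
Then V_out = V_DC · 4.404/(2.040 + 4.404) = 31.30 V.
(Unloaded: V_out = x·V_DC = 32.5 V.)

V_out ≈ 31.3 V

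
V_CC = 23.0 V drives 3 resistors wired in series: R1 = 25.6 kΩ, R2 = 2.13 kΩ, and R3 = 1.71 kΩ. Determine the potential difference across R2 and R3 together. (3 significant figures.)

V ≈ 3.00 V

Series total: ΣR = 25.6 + 2.13 + 1.71 = 29.44 kΩ.
R_{R2..R3} = 2.13 + 1.71 = 3.840 kΩ.
V = V_CC · R/ΣR = 23.0 × 0.1304 = 3.000 V.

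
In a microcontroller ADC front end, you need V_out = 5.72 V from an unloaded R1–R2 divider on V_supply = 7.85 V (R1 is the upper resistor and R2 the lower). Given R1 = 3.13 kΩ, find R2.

V_out/V_supply = R2/(R1+R2) = 0.7287.
R2 = R1 · 0.7287/(1 − 0.7287) = 8.405 kΩ.

R2 ≈ 8.41 kΩ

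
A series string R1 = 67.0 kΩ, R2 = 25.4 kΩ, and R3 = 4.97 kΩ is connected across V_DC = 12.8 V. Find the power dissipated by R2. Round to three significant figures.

P ≈ 0.439 mW

The common current is I = 12.8/97.37 = 0.1315 mA.
P(R2) = I²·R2 = (0.1315)² × 25.4 = 0.4389 mW.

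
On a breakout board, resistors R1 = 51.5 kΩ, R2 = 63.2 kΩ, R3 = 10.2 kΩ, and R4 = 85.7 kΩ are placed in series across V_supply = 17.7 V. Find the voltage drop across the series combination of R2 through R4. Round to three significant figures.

Total series resistance ΣR = 51.5 + 63.2 + 10.2 + 85.7 = 210.6 kΩ.
R_{R2..R4} = 63.2 + 10.2 + 85.7 = 159.1 kΩ.
Voltage divider: V = V_supply · (159.1 / 210.6) = 17.7 × 0.7555 = 13.37 V.

V ≈ 13.4 V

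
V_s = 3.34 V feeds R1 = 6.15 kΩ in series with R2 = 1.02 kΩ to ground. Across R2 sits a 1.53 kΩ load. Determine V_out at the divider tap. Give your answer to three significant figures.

First combine the lower leg with the load: R2 ‖ R_L = 0.6120 kΩ.
Voltage divider with the loaded lower leg: V_out = 3.34 × 0.6120/(6.15 + 0.6120) = 3.34 × 0.09051 = 0.3023 V.

V_out ≈ 0.302 V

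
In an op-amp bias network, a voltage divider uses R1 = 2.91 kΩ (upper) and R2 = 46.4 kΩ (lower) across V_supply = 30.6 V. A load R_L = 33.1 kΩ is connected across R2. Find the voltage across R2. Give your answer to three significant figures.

V_out ≈ 26.6 V

R2 ‖ R_L = (46.4 × 33.1)/(46.4 + 33.1) = 19.32 kΩ.
Then V_out = V_supply · R2'/(R1 + R2') = 30.6 × 19.32/22.23 = 26.59 V.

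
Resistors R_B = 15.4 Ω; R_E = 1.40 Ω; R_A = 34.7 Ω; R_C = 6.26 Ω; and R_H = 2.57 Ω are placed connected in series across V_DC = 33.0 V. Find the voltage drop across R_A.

ΣR = 15.4 + 1.40 + 34.7 + 6.26 + 2.57 = 60.33 Ω.
V = V_DC · R/ΣR = 33.0 × 0.5752 = 18.98 V.

V ≈ 19.0 V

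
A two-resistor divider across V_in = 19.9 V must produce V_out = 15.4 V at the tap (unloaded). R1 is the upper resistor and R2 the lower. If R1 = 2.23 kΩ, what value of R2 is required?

Required fraction k = V_out/V_in = 0.7739.
So R2 = R1 · V_out/(V_in − V_out) = 2.23 × 15.4/(19.9 − 15.4) = 2.23 × 3.422 = 7.632 kΩ.

R2 ≈ 7.63 kΩ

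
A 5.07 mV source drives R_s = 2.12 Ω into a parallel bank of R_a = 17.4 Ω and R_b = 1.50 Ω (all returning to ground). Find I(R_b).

I ≈ 1.33 mA

Parallel bank: R_p = 1/(1/17.4 + 1/1.50) = 1.381 Ω.
V_A by voltage divider: V_A = 5.07 × 1.381/(2.12 + 1.381) = 2.000 mV.
Branch current I = V_A/R_b = 2.000/1.50 = 1.333 mA.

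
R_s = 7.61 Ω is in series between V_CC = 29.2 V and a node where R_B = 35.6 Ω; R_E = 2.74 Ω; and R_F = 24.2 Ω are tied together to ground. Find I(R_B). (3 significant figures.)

I ≈ 0.191 A

Parallel bank: R_p = 1/(1/35.6 + 1/2.74 + 1/24.2) = 2.302 Ω.
Node voltage V_A = V_CC · R_p/(R_s + R_p) = 29.2 × 0.2323 = 6.782 V.
I(R_B) = V_A / R_B = 6.782/35.6 = 0.1905 A.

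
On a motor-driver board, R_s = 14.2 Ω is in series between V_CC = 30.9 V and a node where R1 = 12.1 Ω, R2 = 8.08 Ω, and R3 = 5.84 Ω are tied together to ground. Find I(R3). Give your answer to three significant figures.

I ≈ 0.832 A

Combine the parallel branches: R_p = (1/12.1 + 1/8.08 + 1/5.84)⁻¹ = 2.648 Ω.
V_A = 30.9 × 2.648/16.85 = 4.857 V.
Branch current I = V_A/R3 = 4.857/5.84 = 0.8316 A.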